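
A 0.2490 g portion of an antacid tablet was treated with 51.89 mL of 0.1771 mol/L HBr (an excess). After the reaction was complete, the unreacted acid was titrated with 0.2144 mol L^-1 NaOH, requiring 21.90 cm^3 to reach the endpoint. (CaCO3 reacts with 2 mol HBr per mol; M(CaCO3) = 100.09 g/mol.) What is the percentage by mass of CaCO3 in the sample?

Total n(HBr) added = 0.1771 x 0.05189 = 0.009190 mol.
n(NaOH) used = 0.2144 x 0.02190 = 0.004695 mol, which equals the excess n(HBr).
So n(HBr) consumed by the sample = 0.009190 - 0.004695 = 0.004494 mol.
n(CaCO3) = 0.004494 / 2 = 0.002247 mol.
mass CaCO3 = 0.002247 x 100.09 = 0.2249 g, so %CaCO3 = 0.2249/0.2490 x 100 = 90.3%.

90.3%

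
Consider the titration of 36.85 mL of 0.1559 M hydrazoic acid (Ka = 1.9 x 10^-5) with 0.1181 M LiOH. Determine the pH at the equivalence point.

8.77

n(HN3) = 0.1559 x 0.03685 = 0.005745 mol; V(LiOH) at equivalence = 0.005745/0.1181 = 0.04864 L.
At equivalence all the acid is converted to N3-; total volume = 0.03685 + 0.04864 = 0.08549 L, so [N3-] = 0.005745/0.08549 = 0.06720 M.
Kb = Kw/Ka = 1.0e-14 / 1.9 x 10^-5 = 5.26e-10.
[OH^-] = sqrt(Kb x [N3-]) = sqrt(5.26e-10 x 0.06720) = 5.95e-6 M.
pOH = 5.23, so pH = 14.00 - 5.23 = 8.77.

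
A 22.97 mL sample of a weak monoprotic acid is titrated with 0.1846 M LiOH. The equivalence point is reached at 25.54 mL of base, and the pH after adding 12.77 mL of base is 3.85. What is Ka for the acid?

12.77 mL is half of the equivalence volume, so this is the half-equivalence point where [HA] = [A^-].
At half-equivalence pH = pKa, so pKa = 3.85.
Ka = 10^(-3.85) = 1.4 x 10^-4.

1.4 x 10^-4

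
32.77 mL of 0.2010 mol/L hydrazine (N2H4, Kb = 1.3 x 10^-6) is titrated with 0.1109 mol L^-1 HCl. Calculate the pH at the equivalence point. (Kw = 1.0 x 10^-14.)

n(N2H4) = 0.2010 x 0.03277 = 0.006587 mol; V(HCl) at equivalence = 0.006587/0.1109 = 0.05939 L.
At equivalence the base is fully converted to N2H5+; total volume = 0.09216 L, so [N2H5+] = 0.006587/0.09216 = 0.07147 M.
Ka(N2H5+) = Kw/Kb = 1.0e-14 / 1.3 x 10^-6 = 7.69e-9.
[H^+] = sqrt(Ka x [N2H5+]) = sqrt(7.69e-9 x 0.07147) = 2.34e-5 M.
pH = -log(2.34e-5) = 4.63.

4.63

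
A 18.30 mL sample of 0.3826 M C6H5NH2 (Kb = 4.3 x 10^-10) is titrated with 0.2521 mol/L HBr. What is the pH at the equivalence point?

n(C6H5NH2) = 0.3826 x 0.01830 = 0.007002 mol; V(HBr) at equivalence = 0.007002/0.2521 = 0.02777 L.
At equivalence the base is fully converted to C6H5NH3+; total volume = 0.04607 L, so [C6H5NH3+] = 0.007002/0.04607 = 0.1520 M.
Ka(C6H5NH3+) = Kw/Kb = 1.0e-14 / 4.3 x 10^-10 = 2.33e-5.
[H^+] = sqrt(Ka x [C6H5NH3+]) = sqrt(2.33e-5 x 0.1520) = 0.00188 M.
pH = -log(0.00188) = 2.73.

2.73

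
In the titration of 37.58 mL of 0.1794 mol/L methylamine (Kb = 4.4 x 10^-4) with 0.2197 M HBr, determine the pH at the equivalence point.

5.82

n(CH3NH2) = 0.1794 x 0.03758 = 0.006742 mol; V(HBr) at equivalence = 0.006742/0.2197 = 0.03069 L.
At equivalence the base is fully converted to CH3NH3+; total volume = 0.06827 L, so [CH3NH3+] = 0.006742/0.06827 = 0.09876 M.
Ka(CH3NH3+) = Kw/Kb = 1.0e-14 / 4.4 x 10^-4 = 2.27e-11.
[H^+] = sqrt(Ka x [CH3NH3+]) = sqrt(2.27e-11 x 0.09876) = 1.50e-6 M.
pH = -log(1.50e-6) = 5.82.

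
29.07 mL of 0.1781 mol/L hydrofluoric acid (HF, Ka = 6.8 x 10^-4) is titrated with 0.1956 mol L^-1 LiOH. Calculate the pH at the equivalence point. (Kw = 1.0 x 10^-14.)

n(HF) = 0.1781 x 0.02907 = 0.005177 mol; V(LiOH) at equivalence = 0.005177/0.1956 = 0.02647 L.
At equivalence all the acid is converted to F-; total volume = 0.02907 + 0.02647 = 0.05554 L, so [F-] = 0.005177/0.05554 = 0.09322 M.
Kb = Kw/Ka = 1.0e-14 / 6.8 x 10^-4 = 1.47e-11.
[OH^-] = sqrt(Kb x [F-]) = sqrt(1.47e-11 x 0.09322) = 1.17e-6 M.
pOH = 5.93, so pH = 14.00 - 5.93 = 8.07.

8.07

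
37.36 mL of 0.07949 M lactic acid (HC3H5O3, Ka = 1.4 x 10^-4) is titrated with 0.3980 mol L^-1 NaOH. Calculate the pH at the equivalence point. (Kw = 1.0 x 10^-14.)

n(HC3H5O3) = 0.07949 x 0.03736 = 0.002970 mol; V(NaOH) at equivalence = 0.002970/0.3980 = 0.007462 L.
At equivalence all the acid is converted to C3H5O3-; total volume = 0.03736 + 0.007462 = 0.04482 L, so [C3H5O3-] = 0.002970/0.04482 = 0.06626 M.
Kb = Kw/Ka = 1.0e-14 / 1.4 x 10^-4 = 7.14e-11.
[OH^-] = sqrt(Kb x [C3H5O3-]) = sqrt(7.14e-11 x 0.06626) = 2.18e-6 M.
pOH = 5.66, so pH = 14.00 - 5.66 = 8.34.

8.34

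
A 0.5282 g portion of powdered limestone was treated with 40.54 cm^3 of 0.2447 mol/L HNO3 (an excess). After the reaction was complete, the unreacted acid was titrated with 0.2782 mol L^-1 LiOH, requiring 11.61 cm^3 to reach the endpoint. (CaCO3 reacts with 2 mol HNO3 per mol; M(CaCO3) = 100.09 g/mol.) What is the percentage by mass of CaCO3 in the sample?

63.4%

Total n(HNO3) added = 0.2447 x 0.04054 = 0.009920 mol.
n(LiOH) used = 0.2782 x 0.01161 = 0.003230 mol, which equals the excess n(HNO3).
So n(HNO3) consumed by the sample = 0.009920 - 0.003230 = 0.006690 mol.
n(CaCO3) = 0.006690 / 2 = 0.003345 mol.
mass CaCO3 = 0.003345 x 100.09 = 0.3348 g, so %CaCO3 = 0.3348/0.5282 x 100 = 63.4%.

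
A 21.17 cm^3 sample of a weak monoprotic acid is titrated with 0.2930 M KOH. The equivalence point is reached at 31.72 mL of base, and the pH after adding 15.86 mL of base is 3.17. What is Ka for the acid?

15.86 mL is half of the equivalence volume, so this is the half-equivalence point where [HA] = [A^-].
At half-equivalence pH = pKa, so pKa = 3.17.
Ka = 10^(-3.17) = 6.8 x 10^-4.

6.8 x 10^-4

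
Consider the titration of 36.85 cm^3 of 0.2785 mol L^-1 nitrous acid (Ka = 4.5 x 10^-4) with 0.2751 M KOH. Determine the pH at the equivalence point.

n(HNO2) = 0.2785 x 0.03685 = 0.01026 mol; V(KOH) at equivalence = 0.01026/0.2751 = 0.03731 L.
At equivalence all the acid is converted to NO2-; total volume = 0.03685 + 0.03731 = 0.07416 L, so [NO2-] = 0.01026/0.07416 = 0.1384 M.
Kb = Kw/Ka = 1.0e-14 / 4.5 x 10^-4 = 2.22e-11.
[OH^-] = sqrt(Kb x [NO2-]) = sqrt(2.22e-11 x 0.1384) = 1.75e-6 M.
pOH = 5.76, so pH = 14.00 - 5.76 = 8.24.

8.24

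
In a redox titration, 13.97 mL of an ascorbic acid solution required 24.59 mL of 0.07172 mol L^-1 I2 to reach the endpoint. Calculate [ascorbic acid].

n(I2) = 0.07172 x 0.02459 = 0.001764 mol.
From the balanced equation, 1 mol I2 reacts with 1 mol ascorbic acid, so n(ascorbic acid) = 0.001764 x 1/1 = 0.001764 mol.
[ascorbic acid] = 0.001764 / 0.01397 L = 0.126 M.

0.126 M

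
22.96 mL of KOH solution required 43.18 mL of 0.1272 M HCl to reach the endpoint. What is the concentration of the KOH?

0.239 M

n(HCl) delivered = 0.1272 x 0.04318 = 0.005492 mol.
For a 1:1 reaction, n(KOH) = 0.005492 mol.
[KOH] = 0.005492 mol / 0.02296 L = 0.239 M.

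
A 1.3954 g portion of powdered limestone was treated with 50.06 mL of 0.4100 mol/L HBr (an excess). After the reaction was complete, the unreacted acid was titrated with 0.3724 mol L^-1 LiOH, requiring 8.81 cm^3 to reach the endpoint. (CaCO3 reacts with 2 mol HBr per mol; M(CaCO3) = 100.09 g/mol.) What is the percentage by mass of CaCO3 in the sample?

61.8%

Total n(HBr) added = 0.4100 x 0.05006 = 0.02052 mol.
n(LiOH) used = 0.3724 x 0.008810 = 0.003281 mol, which equals the excess n(HBr).
So n(HBr) consumed by the sample = 0.02052 - 0.003281 = 0.01724 mol.
n(CaCO3) = 0.01724 / 2 = 0.008622 mol.
mass CaCO3 = 0.008622 x 100.09 = 0.8630 g, so %CaCO3 = 0.8630/1.3954 x 100 = 61.8%.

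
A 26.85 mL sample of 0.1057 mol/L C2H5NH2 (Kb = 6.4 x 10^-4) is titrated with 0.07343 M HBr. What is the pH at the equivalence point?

n(C2H5NH2) = 0.1057 x 0.02685 = 0.002838 mol; V(HBr) at equivalence = 0.002838/0.07343 = 0.03865 L.
At equivalence the base is fully converted to C2H5NH3+; total volume = 0.06550 L, so [C2H5NH3+] = 0.002838/0.06550 = 0.04333 M.
Ka(C2H5NH3+) = Kw/Kb = 1.0e-14 / 6.4 x 10^-4 = 1.56e-11.
[H^+] = sqrt(Ka x [C2H5NH3+]) = sqrt(1.56e-11 x 0.04333) = 8.23e-7 M.
pH = -log(8.23e-7) = 6.08.

6.08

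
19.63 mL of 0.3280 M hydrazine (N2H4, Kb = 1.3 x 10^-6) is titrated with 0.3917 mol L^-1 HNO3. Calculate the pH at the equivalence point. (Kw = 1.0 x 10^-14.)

4.43

n(N2H4) = 0.3280 x 0.01963 = 0.006439 mol; V(HNO3) at equivalence = 0.006439/0.3917 = 0.01644 L.
At equivalence the base is fully converted to N2H5+; total volume = 0.03607 L, so [N2H5+] = 0.006439/0.03607 = 0.1785 M.
Ka(N2H5+) = Kw/Kb = 1.0e-14 / 1.3 x 10^-6 = 7.69e-9.
[H^+] = sqrt(Ka x [N2H5+]) = sqrt(7.69e-9 x 0.1785) = 3.71e-5 M.
pH = -log(3.71e-5) = 4.43.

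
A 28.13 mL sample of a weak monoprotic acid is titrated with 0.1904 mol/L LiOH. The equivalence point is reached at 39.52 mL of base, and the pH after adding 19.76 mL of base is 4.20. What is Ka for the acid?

19.76 mL is half of the equivalence volume, so this is the half-equivalence point where [HA] = [A^-].
At half-equivalence pH = pKa, so pKa = 4.20.
Ka = 10^(-4.20) = 6.3 x 10^-5.

6.3 x 10^-5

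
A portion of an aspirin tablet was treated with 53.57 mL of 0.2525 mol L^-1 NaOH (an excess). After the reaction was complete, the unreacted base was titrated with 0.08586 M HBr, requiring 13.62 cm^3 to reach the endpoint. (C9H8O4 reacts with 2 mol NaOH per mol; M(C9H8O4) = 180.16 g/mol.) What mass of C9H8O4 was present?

1.11 g

Total n(NaOH) added = 0.2525 x 0.05357 = 0.01353 mol.
n(HBr) used = 0.08586 x 0.01362 = 0.001169 mol, which equals the excess n(NaOH).
So n(NaOH) consumed by the sample = 0.01353 - 0.001169 = 0.01236 mol.
n(C9H8O4) = 0.01236 / 2 = 0.006179 mol.
mass = 0.006179 mol x 180.16 g/mol = 1.11 g.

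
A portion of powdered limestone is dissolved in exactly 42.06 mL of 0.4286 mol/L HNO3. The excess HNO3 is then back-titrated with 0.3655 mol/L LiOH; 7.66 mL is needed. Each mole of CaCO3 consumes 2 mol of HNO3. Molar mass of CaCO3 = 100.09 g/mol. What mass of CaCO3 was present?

Total n(HNO3) added = 0.4286 x 0.04206 = 0.01803 mol.
n(LiOH) used = 0.3655 x 0.007660 = 0.002800 mol, which equals the excess n(HNO3).
So n(HNO3) consumed by the sample = 0.01803 - 0.002800 = 0.01523 mol.
n(CaCO3) = 0.01523 / 2 = 0.007614 mol.
mass = 0.007614 mol x 100.09 g/mol = 0.762 g.

0.762 g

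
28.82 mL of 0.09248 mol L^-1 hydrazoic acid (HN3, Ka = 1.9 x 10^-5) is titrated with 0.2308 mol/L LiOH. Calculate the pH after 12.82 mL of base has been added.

n(acid) = 0.09248 x 0.02882 = 0.002665 mol; n(LiOH) added = 0.2308 x 0.01282 = 0.002959 mol.
Base is in excess by 0.002959 - 0.002665 = 0.0002936 mol in a total volume of 0.04164 L.
[OH^-] = 0.0002936/0.04164 = 0.007050 M, so pOH = 2.15 and pH = 14.00 - 2.15 = 11.85.

11.85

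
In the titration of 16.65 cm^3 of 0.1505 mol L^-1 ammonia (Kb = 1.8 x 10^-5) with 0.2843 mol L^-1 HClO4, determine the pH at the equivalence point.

5.13

n(NH3) = 0.1505 x 0.01665 = 0.002506 mol; V(HClO4) at equivalence = 0.002506/0.2843 = 0.008814 L.
At equivalence the base is fully converted to NH4+; total volume = 0.02546 L, so [NH4+] = 0.002506/0.02546 = 0.09841 M.
Ka(NH4+) = Kw/Kb = 1.0e-14 / 1.8 x 10^-5 = 5.56e-10.
[H^+] = sqrt(Ka x [NH4+]) = sqrt(5.56e-10 x 0.09841) = 7.39e-6 M.
pH = -log(7.39e-6) = 5.13.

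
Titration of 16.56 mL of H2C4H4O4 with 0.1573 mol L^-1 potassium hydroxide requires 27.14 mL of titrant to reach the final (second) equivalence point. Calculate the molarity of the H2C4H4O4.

0.129 M

n(KOH) = 0.1573 x 0.02714 = 0.004269 mol.
At the final (second) equivalence point, 2 mol OH^- react per mol H2C4H4O4, so n(H2C4H4O4) = 0.004269 / 2 = 0.002135 mol.
[H2C4H4O4] = 0.002135 / 0.01656 L = 0.129 M.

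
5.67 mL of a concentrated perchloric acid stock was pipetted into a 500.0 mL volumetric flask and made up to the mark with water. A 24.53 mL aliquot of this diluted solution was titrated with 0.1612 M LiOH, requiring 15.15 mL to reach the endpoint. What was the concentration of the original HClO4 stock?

8.78 M

n(LiOH) = 0.1612 x 0.01515 = 0.002442 mol.
n(HClO4) in the aliquot = 0.002442 mol.
[diluted HClO4] = 0.002442 / 0.02453 = 0.09956 M.
Dilution factor = 500.0/5.670 = 88.18, so [stock] = 0.09956 x 88.18 = 8.78 M.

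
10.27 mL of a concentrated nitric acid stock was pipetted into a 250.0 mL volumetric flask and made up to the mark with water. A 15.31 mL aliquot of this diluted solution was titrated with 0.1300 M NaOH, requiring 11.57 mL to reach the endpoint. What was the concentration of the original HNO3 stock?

n(NaOH) = 0.1300 x 0.01157 = 0.001504 mol.
n(HNO3) in the aliquot = 0.001504 mol.
[diluted HNO3] = 0.001504 / 0.01531 = 0.09824 M.
Dilution factor = 250.0/10.27 = 24.34, so [stock] = 0.09824 x 24.34 = 2.39 M.

2.39 M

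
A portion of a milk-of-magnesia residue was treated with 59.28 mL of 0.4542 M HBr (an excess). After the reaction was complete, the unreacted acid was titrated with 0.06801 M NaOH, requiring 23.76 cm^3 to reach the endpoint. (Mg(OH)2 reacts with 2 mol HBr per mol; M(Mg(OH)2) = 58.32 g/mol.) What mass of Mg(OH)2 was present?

Total n(HBr) added = 0.4542 x 0.05928 = 0.02692 mol.
n(NaOH) used = 0.06801 x 0.02376 = 0.001616 mol, which equals the excess n(HBr).
So n(HBr) consumed by the sample = 0.02692 - 0.001616 = 0.02531 mol.
n(Mg(OH)2) = 0.02531 / 2 = 0.01265 mol.
mass = 0.01265 mol x 58.32 g/mol = 0.738 g.

0.738 g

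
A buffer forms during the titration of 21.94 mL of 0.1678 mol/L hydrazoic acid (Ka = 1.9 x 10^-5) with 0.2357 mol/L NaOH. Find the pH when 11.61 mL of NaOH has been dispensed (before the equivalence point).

5.18

Initial n(HN3) = 0.1678 x 0.02194 = 0.003682 mol.
n(NaOH) added = 0.2357 x 0.01161 = 0.002736 mol, converting that many moles of HN3 to N3-.
Remaining n(HN3) = 0.0009451 mol; n(N3-) = 0.002736 mol.
By Henderson-Hasselbalch, pH = pKa + log([A^-]/[HA]) = 4.72 + log(0.002736/0.0009451) = 4.72 + (+0.46) = 5.18.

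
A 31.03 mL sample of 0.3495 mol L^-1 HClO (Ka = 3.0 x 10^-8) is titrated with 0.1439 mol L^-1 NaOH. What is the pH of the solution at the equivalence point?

10.27

n(HClO) = 0.3495 x 0.03103 = 0.01084 mol; V(NaOH) at equivalence = 0.01084/0.1439 = 0.07536 L.
At equivalence all the acid is converted to ClO-; total volume = 0.03103 + 0.07536 = 0.1064 L, so [ClO-] = 0.01084/0.1064 = 0.1019 M.
Kb = Kw/Ka = 1.0e-14 / 3.0 x 10^-8 = 3.33e-7.
[OH^-] = sqrt(Kb x [ClO-]) = sqrt(3.33e-7 x 0.1019) = 0.000184 M.
pOH = 3.73, so pH = 14.00 - 3.73 = 10.27.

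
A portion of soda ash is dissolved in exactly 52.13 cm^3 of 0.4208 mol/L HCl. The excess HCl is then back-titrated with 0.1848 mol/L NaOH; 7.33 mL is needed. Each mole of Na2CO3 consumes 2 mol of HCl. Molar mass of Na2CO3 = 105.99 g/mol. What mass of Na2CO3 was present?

Total n(HCl) added = 0.4208 x 0.05213 = 0.02194 mol.
n(NaOH) used = 0.1848 x 0.007330 = 0.001355 mol, which equals the excess n(HCl).
So n(HCl) consumed by the sample = 0.02194 - 0.001355 = 0.02058 mol.
n(Na2CO3) = 0.02058 / 2 = 0.01029 mol.
mass = 0.01029 mol x 105.99 g/mol = 1.09 g.

1.09 g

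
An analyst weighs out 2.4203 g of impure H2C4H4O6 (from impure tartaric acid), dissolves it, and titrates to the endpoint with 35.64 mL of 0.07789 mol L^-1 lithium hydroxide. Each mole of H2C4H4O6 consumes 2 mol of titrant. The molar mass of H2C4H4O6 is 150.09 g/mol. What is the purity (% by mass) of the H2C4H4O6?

8.61%

n(LiOH) = 0.07789 x 0.03564 = 0.002776 mol.
n(H2C4H4O6) = 0.002776 / 2 = 0.001388 mol.
mass of H2C4H4O6 = 0.001388 x 150.09 = 0.2083 g.
% purity = 0.2083 / 2.4203 x 100 = 8.61%.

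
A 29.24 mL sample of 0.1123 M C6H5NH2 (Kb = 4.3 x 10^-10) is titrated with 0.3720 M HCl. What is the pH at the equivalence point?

2.85

n(C6H5NH2) = 0.1123 x 0.02924 = 0.003284 mol; V(HCl) at equivalence = 0.003284/0.3720 = 0.008827 L.
At equivalence the base is fully converted to C6H5NH3+; total volume = 0.03807 L, so [C6H5NH3+] = 0.003284/0.03807 = 0.08626 M.
Ka(C6H5NH3+) = Kw/Kb = 1.0e-14 / 4.3 x 10^-10 = 2.33e-5.
[H^+] = sqrt(Ka x [C6H5NH3+]) = sqrt(2.33e-5 x 0.08626) = 0.00142 M.
pH = -log(0.00142) = 2.85.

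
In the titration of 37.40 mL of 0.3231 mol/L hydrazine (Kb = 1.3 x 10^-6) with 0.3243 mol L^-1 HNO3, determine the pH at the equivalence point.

4.45

n(N2H4) = 0.3231 x 0.03740 = 0.01208 mol; V(HNO3) at equivalence = 0.01208/0.3243 = 0.03726 L.
At equivalence the base is fully converted to N2H5+; total volume = 0.07466 L, so [N2H5+] = 0.01208/0.07466 = 0.1618 M.
Ka(N2H5+) = Kw/Kb = 1.0e-14 / 1.3 x 10^-6 = 7.69e-9.
[H^+] = sqrt(Ka x [N2H5+]) = sqrt(7.69e-9 x 0.1618) = 3.53e-5 M.
pH = -log(3.53e-5) = 4.45.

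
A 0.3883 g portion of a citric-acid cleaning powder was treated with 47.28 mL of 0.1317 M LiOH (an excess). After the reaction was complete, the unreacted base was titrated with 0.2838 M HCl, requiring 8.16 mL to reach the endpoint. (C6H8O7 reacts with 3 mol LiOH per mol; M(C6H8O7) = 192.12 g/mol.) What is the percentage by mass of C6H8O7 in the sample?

64.5%

Total n(LiOH) added = 0.1317 x 0.04728 = 0.006227 mol.
n(HCl) used = 0.2838 x 0.008160 = 0.002316 mol, which equals the excess n(LiOH).
So n(LiOH) consumed by the sample = 0.006227 - 0.002316 = 0.003911 mol.
n(C6H8O7) = 0.003911 / 3 = 0.001304 mol.
mass C6H8O7 = 0.001304 x 192.12 = 0.2505 g, so %C6H8O7 = 0.2505/0.3883 x 100 = 64.5%.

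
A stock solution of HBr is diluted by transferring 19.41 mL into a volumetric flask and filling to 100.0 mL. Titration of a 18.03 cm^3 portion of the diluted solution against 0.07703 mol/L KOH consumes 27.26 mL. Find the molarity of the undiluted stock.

0.600 M

n(KOH) = 0.07703 x 0.02726 = 0.002100 mol.
n(HBr) in the aliquot = 0.002100 mol.
[diluted HBr] = 0.002100 / 0.01803 = 0.1165 M.
Dilution factor = 100.0/19.41 = 5.152, so [stock] = 0.1165 x 5.152 = 0.600 M.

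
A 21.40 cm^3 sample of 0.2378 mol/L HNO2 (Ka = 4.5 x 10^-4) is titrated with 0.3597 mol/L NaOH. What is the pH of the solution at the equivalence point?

8.25

n(HNO2) = 0.2378 x 0.02140 = 0.005089 mol; V(NaOH) at equivalence = 0.005089/0.3597 = 0.01415 L.
At equivalence all the acid is converted to NO2-; total volume = 0.02140 + 0.01415 = 0.03555 L, so [NO2-] = 0.005089/0.03555 = 0.1432 M.
Kb = Kw/Ka = 1.0e-14 / 4.5 x 10^-4 = 2.22e-11.
[OH^-] = sqrt(Kb x [NO2-]) = sqrt(2.22e-11 x 0.1432) = 1.78e-6 M.
pOH = 5.75, so pH = 14.00 - 5.75 = 8.25.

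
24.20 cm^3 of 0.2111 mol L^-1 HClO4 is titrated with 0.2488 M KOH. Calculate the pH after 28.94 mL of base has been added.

n(acid) = 0.2111 x 0.02420 = 0.005109 mol; n(KOH) added = 0.2488 x 0.02894 = 0.007200 mol.
Base is in excess by 0.007200 - 0.005109 = 0.002092 mol in a total volume of 0.05314 L.
[OH^-] = 0.002092/0.05314 = 0.03936 M, so pOH = 1.40 and pH = 14.00 - 1.40 = 12.60.

12.60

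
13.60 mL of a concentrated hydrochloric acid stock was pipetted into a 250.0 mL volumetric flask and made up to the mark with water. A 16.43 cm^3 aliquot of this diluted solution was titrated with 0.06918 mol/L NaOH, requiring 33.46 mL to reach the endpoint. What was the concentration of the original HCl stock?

2.59 M

n(NaOH) = 0.06918 x 0.03346 = 0.002315 mol.
n(HCl) in the aliquot = 0.002315 mol.
[diluted HCl] = 0.002315 / 0.01643 = 0.1409 M.
Dilution factor = 250.0/13.60 = 18.38, so [stock] = 0.1409 x 18.38 = 2.59 M.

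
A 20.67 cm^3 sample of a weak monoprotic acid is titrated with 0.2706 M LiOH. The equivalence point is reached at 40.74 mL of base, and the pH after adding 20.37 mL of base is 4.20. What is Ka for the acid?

20.37 mL is half of the equivalence volume, so this is the half-equivalence point where [HA] = [A^-].
At half-equivalence pH = pKa, so pKa = 4.20.
Ka = 10^(-4.20) = 6.3 x 10^-5.

6.3 x 10^-5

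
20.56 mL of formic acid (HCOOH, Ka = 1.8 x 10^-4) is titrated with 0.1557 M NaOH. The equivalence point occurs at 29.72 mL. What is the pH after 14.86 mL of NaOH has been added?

3.74

14.86 mL is exactly half the equivalence volume (29.72/2), i.e. the half-equivalence point.
There, n(HA) = n(A^-), so pH = pKa = -log(1.8 x 10^-4) = 3.74.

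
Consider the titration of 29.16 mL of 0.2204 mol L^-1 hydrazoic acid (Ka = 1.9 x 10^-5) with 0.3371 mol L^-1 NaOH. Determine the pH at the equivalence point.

n(HN3) = 0.2204 x 0.02916 = 0.006427 mol; V(NaOH) at equivalence = 0.006427/0.3371 = 0.01907 L.
At equivalence all the acid is converted to N3-; total volume = 0.02916 + 0.01907 = 0.04823 L, so [N3-] = 0.006427/0.04823 = 0.1333 M.
Kb = Kw/Ka = 1.0e-14 / 1.9 x 10^-5 = 5.26e-10.
[OH^-] = sqrt(Kb x [N3-]) = sqrt(5.26e-10 x 0.1333) = 8.38e-6 M.
pOH = 5.08, so pH = 14.00 - 5.08 = 8.92.

8.92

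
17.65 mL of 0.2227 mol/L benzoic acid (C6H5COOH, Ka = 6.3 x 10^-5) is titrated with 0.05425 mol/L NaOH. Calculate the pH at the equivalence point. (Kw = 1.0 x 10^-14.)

8.42

n(C6H5COOH) = 0.2227 x 0.01765 = 0.003931 mol; V(NaOH) at equivalence = 0.003931/0.05425 = 0.07245 L.
At equivalence all the acid is converted to C6H5COO-; total volume = 0.01765 + 0.07245 = 0.09010 L, so [C6H5COO-] = 0.003931/0.09010 = 0.04362 M.
Kb = Kw/Ka = 1.0e-14 / 6.3 x 10^-5 = 1.59e-10.
[OH^-] = sqrt(Kb x [C6H5COO-]) = sqrt(1.59e-10 x 0.04362) = 2.63e-6 M.
pOH = 5.58, so pH = 14.00 - 5.58 = 8.42.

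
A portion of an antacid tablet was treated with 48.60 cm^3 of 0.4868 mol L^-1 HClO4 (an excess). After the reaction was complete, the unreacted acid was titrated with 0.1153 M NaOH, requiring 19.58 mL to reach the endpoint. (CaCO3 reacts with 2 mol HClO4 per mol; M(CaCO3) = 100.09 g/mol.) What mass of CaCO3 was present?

1.07 g

Total n(HClO4) added = 0.4868 x 0.04860 = 0.02366 mol.
n(NaOH) used = 0.1153 x 0.01958 = 0.002258 mol, which equals the excess n(HClO4).
So n(HClO4) consumed by the sample = 0.02366 - 0.002258 = 0.02140 mol.
n(CaCO3) = 0.02140 / 2 = 0.01070 mol.
mass = 0.01070 mol x 100.09 g/mol = 1.07 g.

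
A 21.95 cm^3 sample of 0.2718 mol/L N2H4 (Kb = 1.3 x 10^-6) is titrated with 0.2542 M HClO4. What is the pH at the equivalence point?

n(N2H4) = 0.2718 x 0.02195 = 0.005966 mol; V(HClO4) at equivalence = 0.005966/0.2542 = 0.02347 L.
At equivalence the base is fully converted to N2H5+; total volume = 0.04542 L, so [N2H5+] = 0.005966/0.04542 = 0.1314 M.
Ka(N2H5+) = Kw/Kb = 1.0e-14 / 1.3 x 10^-6 = 7.69e-9.
[H^+] = sqrt(Ka x [N2H5+]) = sqrt(7.69e-9 x 0.1314) = 3.18e-5 M.
pH = -log(3.18e-5) = 4.50.

4.50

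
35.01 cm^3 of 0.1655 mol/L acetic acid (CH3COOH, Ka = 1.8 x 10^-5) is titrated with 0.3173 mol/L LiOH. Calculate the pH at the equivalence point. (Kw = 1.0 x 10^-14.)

n(CH3COOH) = 0.1655 x 0.03501 = 0.005794 mol; V(LiOH) at equivalence = 0.005794/0.3173 = 0.01826 L.
At equivalence all the acid is converted to CH3COO-; total volume = 0.03501 + 0.01826 = 0.05327 L, so [CH3COO-] = 0.005794/0.05327 = 0.1088 M.
Kb = Kw/Ka = 1.0e-14 / 1.8 x 10^-5 = 5.56e-10.
[OH^-] = sqrt(Kb x [CH3COO-]) = sqrt(5.56e-10 x 0.1088) = 7.77e-6 M.
pOH = 5.11, so pH = 14.00 - 5.11 = 8.89.

8.89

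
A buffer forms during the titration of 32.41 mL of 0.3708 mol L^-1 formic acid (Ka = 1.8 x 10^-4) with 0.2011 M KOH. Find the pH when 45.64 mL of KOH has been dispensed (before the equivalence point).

Initial n(HCOOH) = 0.3708 x 0.03241 = 0.01202 mol.
n(KOH) added = 0.2011 x 0.04564 = 0.009178 mol, converting that many moles of HCOOH to HCOO-.
Remaining n(HCOOH) = 0.002839 mol; n(HCOO-) = 0.009178 mol.
By Henderson-Hasselbalch, pH = pKa + log([A^-]/[HA]) = 3.74 + log(0.009178/0.002839) = 3.74 + (+0.51) = 4.25.

4.25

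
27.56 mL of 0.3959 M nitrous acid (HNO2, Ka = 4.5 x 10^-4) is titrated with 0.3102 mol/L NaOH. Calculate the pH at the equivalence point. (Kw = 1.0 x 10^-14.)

n(HNO2) = 0.3959 x 0.02756 = 0.01091 mol; V(NaOH) at equivalence = 0.01091/0.3102 = 0.03517 L.
At equivalence all the acid is converted to NO2-; total volume = 0.02756 + 0.03517 = 0.06273 L, so [NO2-] = 0.01091/0.06273 = 0.1739 M.
Kb = Kw/Ka = 1.0e-14 / 4.5 x 10^-4 = 2.22e-11.
[OH^-] = sqrt(Kb x [NO2-]) = sqrt(2.22e-11 x 0.1739) = 1.97e-6 M.
pOH = 5.71, so pH = 14.00 - 5.71 = 8.29.

8.29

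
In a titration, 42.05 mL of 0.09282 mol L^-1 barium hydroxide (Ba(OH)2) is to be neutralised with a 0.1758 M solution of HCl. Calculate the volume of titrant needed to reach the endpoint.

n(Ba(OH)2) = 0.09282 mol/L x 0.04205 L = 0.003903 mol.
The neutralisation is 1 Ba(OH)2 : 2 HCl, so n(HCl) = 0.003903 x 2/1 = 0.007806 mol.
V(HCl) = 0.007806 / 0.1758 = 0.04440 L = 44.4 mL.

44.4 mL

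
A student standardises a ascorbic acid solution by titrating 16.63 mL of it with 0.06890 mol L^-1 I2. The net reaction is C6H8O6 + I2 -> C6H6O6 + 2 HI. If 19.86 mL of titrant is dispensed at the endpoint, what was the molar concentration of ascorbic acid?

n(I2) = 0.06890 x 0.01986 = 0.001368 mol.
From the balanced equation, 1 mol I2 reacts with 1 mol ascorbic acid, so n(ascorbic acid) = 0.001368 x 1/1 = 0.001368 mol.
[ascorbic acid] = 0.001368 / 0.01663 L = 0.0823 M.

0.0823 M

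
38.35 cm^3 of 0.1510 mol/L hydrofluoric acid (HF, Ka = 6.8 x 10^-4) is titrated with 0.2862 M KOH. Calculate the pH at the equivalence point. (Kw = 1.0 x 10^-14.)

8.08

n(HF) = 0.1510 x 0.03835 = 0.005791 mol; V(KOH) at equivalence = 0.005791/0.2862 = 0.02023 L.
At equivalence all the acid is converted to F-; total volume = 0.03835 + 0.02023 = 0.05858 L, so [F-] = 0.005791/0.05858 = 0.09885 M.
Kb = Kw/Ka = 1.0e-14 / 6.8 x 10^-4 = 1.47e-11.
[OH^-] = sqrt(Kb x [F-]) = sqrt(1.47e-11 x 0.09885) = 1.21e-6 M.
pOH = 5.92, so pH = 14.00 - 5.92 = 8.08.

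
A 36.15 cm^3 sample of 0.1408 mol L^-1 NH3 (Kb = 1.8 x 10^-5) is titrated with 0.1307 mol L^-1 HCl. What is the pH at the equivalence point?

5.21

n(NH3) = 0.1408 x 0.03615 = 0.005090 mol; V(HCl) at equivalence = 0.005090/0.1307 = 0.03894 L.
At equivalence the base is fully converted to NH4+; total volume = 0.07509 L, so [NH4+] = 0.005090/0.07509 = 0.06778 M.
Ka(NH4+) = Kw/Kb = 1.0e-14 / 1.8 x 10^-5 = 5.56e-10.
[H^+] = sqrt(Ka x [NH4+]) = sqrt(5.56e-10 x 0.06778) = 6.14e-6 M.
pH = -log(6.14e-6) = 5.21.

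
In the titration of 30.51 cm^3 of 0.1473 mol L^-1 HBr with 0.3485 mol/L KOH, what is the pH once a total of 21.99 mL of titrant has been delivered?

n(acid) = 0.1473 x 0.03051 = 0.004494 mol; n(KOH) added = 0.3485 x 0.02199 = 0.007664 mol.
Base is in excess by 0.007664 - 0.004494 = 0.003169 mol in a total volume of 0.05250 L.
[OH^-] = 0.003169/0.05250 = 0.06037 M, so pOH = 1.22 and pH = 14.00 - 1.22 = 12.78.

12.78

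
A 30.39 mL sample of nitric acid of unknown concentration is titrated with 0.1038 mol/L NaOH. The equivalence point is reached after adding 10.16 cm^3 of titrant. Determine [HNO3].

n(NaOH) delivered = 0.1038 x 0.01016 = 0.001055 mol.
For a 1:1 reaction, n(HNO3) = 0.001055 mol.
[HNO3] = 0.001055 mol / 0.03039 L = 0.0347 M.

0.0347 M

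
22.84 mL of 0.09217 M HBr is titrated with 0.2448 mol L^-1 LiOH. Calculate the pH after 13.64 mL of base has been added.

n(acid) = 0.09217 x 0.02284 = 0.002105 mol; n(LiOH) added = 0.2448 x 0.01364 = 0.003339 mol.
Base is in excess by 0.003339 - 0.002105 = 0.001234 mol in a total volume of 0.03648 L.
[OH^-] = 0.001234/0.03648 = 0.03382 M, so pOH = 1.47 and pH = 14.00 - 1.47 = 12.53.

12.53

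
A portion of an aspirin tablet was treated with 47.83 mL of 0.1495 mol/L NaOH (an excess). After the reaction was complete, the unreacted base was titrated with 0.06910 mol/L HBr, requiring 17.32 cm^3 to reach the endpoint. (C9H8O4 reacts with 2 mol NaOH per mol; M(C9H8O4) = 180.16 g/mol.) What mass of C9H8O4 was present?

0.536 g

Total n(NaOH) added = 0.1495 x 0.04783 = 0.007151 mol.
n(HBr) used = 0.06910 x 0.01732 = 0.001197 mol, which equals the excess n(NaOH).
So n(NaOH) consumed by the sample = 0.007151 - 0.001197 = 0.005954 mol.
n(C9H8O4) = 0.005954 / 2 = 0.002977 mol.
mass = 0.002977 mol x 180.16 g/mol = 0.536 g.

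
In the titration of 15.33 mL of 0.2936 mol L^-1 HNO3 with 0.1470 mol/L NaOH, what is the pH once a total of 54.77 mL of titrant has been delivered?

n(acid) = 0.2936 x 0.01533 = 0.004501 mol; n(NaOH) added = 0.1470 x 0.05477 = 0.008051 mol.
Base is in excess by 0.008051 - 0.004501 = 0.003550 mol in a total volume of 0.07010 L.
[OH^-] = 0.003550/0.07010 = 0.05065 M, so pOH = 1.30 and pH = 14.00 - 1.30 = 12.70.

12.70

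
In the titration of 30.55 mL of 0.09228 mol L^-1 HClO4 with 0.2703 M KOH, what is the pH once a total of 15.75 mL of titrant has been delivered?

n(acid) = 0.09228 x 0.03055 = 0.002819 mol; n(KOH) added = 0.2703 x 0.01575 = 0.004257 mol.
Base is in excess by 0.004257 - 0.002819 = 0.001438 mol in a total volume of 0.04630 L.
[OH^-] = 0.001438/0.04630 = 0.03106 M, so pOH = 1.51 and pH = 14.00 - 1.51 = 12.49.

12.49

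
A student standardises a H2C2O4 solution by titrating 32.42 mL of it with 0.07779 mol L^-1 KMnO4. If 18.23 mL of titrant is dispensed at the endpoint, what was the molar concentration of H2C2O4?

0.109 M

n(KMnO4) = 0.07779 x 0.01823 = 0.001418 mol.
From the balanced equation, 2 mol KMnO4 reacts with 5 mol H2C2O4, so n(H2C2O4) = 0.001418 x 5/2 = 0.003545 mol.
[H2C2O4] = 0.003545 / 0.03242 L = 0.109 M.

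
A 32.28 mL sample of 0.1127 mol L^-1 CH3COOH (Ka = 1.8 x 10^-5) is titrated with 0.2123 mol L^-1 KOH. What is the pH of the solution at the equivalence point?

8.81

n(CH3COOH) = 0.1127 x 0.03228 = 0.003638 mol; V(KOH) at equivalence = 0.003638/0.2123 = 0.01714 L.
At equivalence all the acid is converted to CH3COO-; total volume = 0.03228 + 0.01714 = 0.04942 L, so [CH3COO-] = 0.003638/0.04942 = 0.07362 M.
Kb = Kw/Ka = 1.0e-14 / 1.8 x 10^-5 = 5.56e-10.
[OH^-] = sqrt(Kb x [CH3COO-]) = sqrt(5.56e-10 x 0.07362) = 6.40e-6 M.
pOH = 5.19, so pH = 14.00 - 5.19 = 8.81.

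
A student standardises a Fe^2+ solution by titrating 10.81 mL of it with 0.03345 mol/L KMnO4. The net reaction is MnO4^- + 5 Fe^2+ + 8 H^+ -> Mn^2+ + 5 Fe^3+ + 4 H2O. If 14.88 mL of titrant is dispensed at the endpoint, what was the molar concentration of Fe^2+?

0.230 M

n(KMnO4) = 0.03345 x 0.01488 = 0.0004977 mol.
From the balanced equation, 1 mol KMnO4 reacts with 5 mol Fe^2+, so n(Fe^2+) = 0.0004977 x 5/1 = 0.002489 mol.
[Fe^2+] = 0.002489 / 0.01081 L = 0.230 M.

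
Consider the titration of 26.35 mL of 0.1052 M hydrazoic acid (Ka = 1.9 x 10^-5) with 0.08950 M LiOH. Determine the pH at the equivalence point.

n(HN3) = 0.1052 x 0.02635 = 0.002772 mol; V(LiOH) at equivalence = 0.002772/0.08950 = 0.03097 L.
At equivalence all the acid is converted to N3-; total volume = 0.02635 + 0.03097 = 0.05732 L, so [N3-] = 0.002772/0.05732 = 0.04836 M.
Kb = Kw/Ka = 1.0e-14 / 1.9 x 10^-5 = 5.26e-10.
[OH^-] = sqrt(Kb x [N3-]) = sqrt(5.26e-10 x 0.04836) = 5.04e-6 M.
pOH = 5.30, so pH = 14.00 - 5.30 = 8.70.

8.70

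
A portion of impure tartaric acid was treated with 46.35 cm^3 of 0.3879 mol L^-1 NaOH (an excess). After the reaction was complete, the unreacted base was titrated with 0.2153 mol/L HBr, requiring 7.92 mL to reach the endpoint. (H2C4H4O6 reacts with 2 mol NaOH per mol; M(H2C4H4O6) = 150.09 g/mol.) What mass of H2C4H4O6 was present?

1.22 g

Total n(NaOH) added = 0.3879 x 0.04635 = 0.01798 mol.
n(HBr) used = 0.2153 x 0.007920 = 0.001705 mol, which equals the excess n(NaOH).
So n(NaOH) consumed by the sample = 0.01798 - 0.001705 = 0.01627 mol.
n(H2C4H4O6) = 0.01627 / 2 = 0.008137 mol.
mass = 0.008137 mol x 150.09 g/mol = 1.22 g.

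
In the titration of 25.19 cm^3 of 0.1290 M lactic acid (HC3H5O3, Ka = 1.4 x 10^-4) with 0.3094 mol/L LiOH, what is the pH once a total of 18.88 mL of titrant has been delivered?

n(acid) = 0.1290 x 0.02519 = 0.003250 mol; n(LiOH) added = 0.3094 x 0.01888 = 0.005841 mol.
Base is in excess by 0.005841 - 0.003250 = 0.002592 mol in a total volume of 0.04407 L.
[OH^-] = 0.002592/0.04407 = 0.05881 M, so pOH = 1.23 and pH = 14.00 - 1.23 = 12.77.

12.77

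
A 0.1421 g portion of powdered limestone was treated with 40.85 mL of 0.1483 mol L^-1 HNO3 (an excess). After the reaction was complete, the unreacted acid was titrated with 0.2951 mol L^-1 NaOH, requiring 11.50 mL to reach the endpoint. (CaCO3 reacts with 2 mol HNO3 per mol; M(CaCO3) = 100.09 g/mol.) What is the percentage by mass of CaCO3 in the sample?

Total n(HNO3) added = 0.1483 x 0.04085 = 0.006058 mol.
n(NaOH) used = 0.2951 x 0.01150 = 0.003394 mol, which equals the excess n(HNO3).
So n(HNO3) consumed by the sample = 0.006058 - 0.003394 = 0.002664 mol.
n(CaCO3) = 0.002664 / 2 = 0.001332 mol.
mass CaCO3 = 0.001332 x 100.09 = 0.1333 g, so %CaCO3 = 0.1333/0.1421 x 100 = 93.8%.

93.8%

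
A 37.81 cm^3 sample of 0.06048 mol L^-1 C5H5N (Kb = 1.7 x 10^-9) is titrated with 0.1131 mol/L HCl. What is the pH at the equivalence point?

3.32

n(C5H5N) = 0.06048 x 0.03781 = 0.002287 mol; V(HCl) at equivalence = 0.002287/0.1131 = 0.02022 L.
At equivalence the base is fully converted to C5H5NH+; total volume = 0.05803 L, so [C5H5NH+] = 0.002287/0.05803 = 0.03941 M.
Ka(C5H5NH+) = Kw/Kb = 1.0e-14 / 1.7 x 10^-9 = 5.88e-6.
[H^+] = sqrt(Ka x [C5H5NH+]) = sqrt(5.88e-6 x 0.03941) = 0.000481 M.
pH = -log(0.000481) = 3.32.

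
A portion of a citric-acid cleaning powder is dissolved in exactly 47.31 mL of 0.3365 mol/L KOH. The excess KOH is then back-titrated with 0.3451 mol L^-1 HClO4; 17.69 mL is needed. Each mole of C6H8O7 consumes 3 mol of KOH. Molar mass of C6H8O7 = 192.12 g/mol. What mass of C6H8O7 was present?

Total n(KOH) added = 0.3365 x 0.04731 = 0.01592 mol.
n(HClO4) used = 0.3451 x 0.01769 = 0.006105 mol, which equals the excess n(KOH).
So n(KOH) consumed by the sample = 0.01592 - 0.006105 = 0.009815 mol.
n(C6H8O7) = 0.009815 / 3 = 0.003272 mol.
mass = 0.003272 mol x 192.12 g/mol = 0.629 g.

0.629 g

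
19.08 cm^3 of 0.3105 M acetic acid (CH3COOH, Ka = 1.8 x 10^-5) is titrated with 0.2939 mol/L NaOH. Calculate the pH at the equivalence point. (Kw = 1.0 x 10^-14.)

n(CH3COOH) = 0.3105 x 0.01908 = 0.005924 mol; V(NaOH) at equivalence = 0.005924/0.2939 = 0.02016 L.
At equivalence all the acid is converted to CH3COO-; total volume = 0.01908 + 0.02016 = 0.03924 L, so [CH3COO-] = 0.005924/0.03924 = 0.1510 M.
Kb = Kw/Ka = 1.0e-14 / 1.8 x 10^-5 = 5.56e-10.
[OH^-] = sqrt(Kb x [CH3COO-]) = sqrt(5.56e-10 x 0.1510) = 9.16e-6 M.
pOH = 5.04, so pH = 14.00 - 5.04 = 8.96.

8.96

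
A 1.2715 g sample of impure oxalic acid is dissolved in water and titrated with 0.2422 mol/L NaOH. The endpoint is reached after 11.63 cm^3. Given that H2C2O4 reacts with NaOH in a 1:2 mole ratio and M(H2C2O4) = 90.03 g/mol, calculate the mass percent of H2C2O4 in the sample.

n(NaOH) = 0.2422 x 0.01163 = 0.002817 mol.
n(H2C2O4) = 0.002817 / 2 = 0.001408 mol.
mass of H2C2O4 = 0.001408 x 90.03 = 0.1268 g.
% purity = 0.1268 / 1.2715 x 100 = 9.97%.

9.97%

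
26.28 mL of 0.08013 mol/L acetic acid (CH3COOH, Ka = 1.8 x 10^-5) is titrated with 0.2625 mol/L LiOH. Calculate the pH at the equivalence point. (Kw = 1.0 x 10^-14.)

8.77

n(CH3COOH) = 0.08013 x 0.02628 = 0.002106 mol; V(LiOH) at equivalence = 0.002106/0.2625 = 0.008022 L.
At equivalence all the acid is converted to CH3COO-; total volume = 0.02628 + 0.008022 = 0.03430 L, so [CH3COO-] = 0.002106/0.03430 = 0.06139 M.
Kb = Kw/Ka = 1.0e-14 / 1.8 x 10^-5 = 5.56e-10.
[OH^-] = sqrt(Kb x [CH3COO-]) = sqrt(5.56e-10 x 0.06139) = 5.84e-6 M.
pOH = 5.23, so pH = 14.00 - 5.23 = 8.77.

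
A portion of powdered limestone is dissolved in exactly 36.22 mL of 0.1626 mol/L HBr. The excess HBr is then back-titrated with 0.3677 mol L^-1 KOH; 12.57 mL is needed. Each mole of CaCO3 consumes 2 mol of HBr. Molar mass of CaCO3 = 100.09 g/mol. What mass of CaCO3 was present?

Total n(HBr) added = 0.1626 x 0.03622 = 0.005889 mol.
n(KOH) used = 0.3677 x 0.01257 = 0.004622 mol, which equals the excess n(HBr).
So n(HBr) consumed by the sample = 0.005889 - 0.004622 = 0.001267 mol.
n(CaCO3) = 0.001267 / 2 = 0.0006337 mol.
mass = 0.0006337 mol x 100.09 g/mol = 0.0634 g.

0.0634 g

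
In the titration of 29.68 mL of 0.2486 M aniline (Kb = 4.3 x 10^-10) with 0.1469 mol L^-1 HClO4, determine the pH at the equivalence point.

n(C6H5NH2) = 0.2486 x 0.02968 = 0.007378 mol; V(HClO4) at equivalence = 0.007378/0.1469 = 0.05023 L.
At equivalence the base is fully converted to C6H5NH3+; total volume = 0.07991 L, so [C6H5NH3+] = 0.007378/0.07991 = 0.09234 M.
Ka(C6H5NH3+) = Kw/Kb = 1.0e-14 / 4.3 x 10^-10 = 2.33e-5.
[H^+] = sqrt(Ka x [C6H5NH3+]) = sqrt(2.33e-5 x 0.09234) = 0.00147 M.
pH = -log(0.00147) = 2.83.

2.83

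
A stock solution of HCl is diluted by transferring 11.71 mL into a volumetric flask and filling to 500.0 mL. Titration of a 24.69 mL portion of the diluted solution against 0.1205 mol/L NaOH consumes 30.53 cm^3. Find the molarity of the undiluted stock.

n(NaOH) = 0.1205 x 0.03053 = 0.003679 mol.
n(HCl) in the aliquot = 0.003679 mol.
[diluted HCl] = 0.003679 / 0.02469 = 0.1490 M.
Dilution factor = 500.0/11.71 = 42.70, so [stock] = 0.1490 x 42.70 = 6.36 M.

6.36 M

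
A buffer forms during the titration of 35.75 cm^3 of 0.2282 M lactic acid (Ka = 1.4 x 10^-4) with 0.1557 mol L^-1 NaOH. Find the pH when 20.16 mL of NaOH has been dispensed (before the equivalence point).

Initial n(HC3H5O3) = 0.2282 x 0.03575 = 0.008158 mol.
n(NaOH) added = 0.1557 x 0.02016 = 0.003139 mol, converting that many moles of HC3H5O3 to C3H5O3-.
Remaining n(HC3H5O3) = 0.005019 mol; n(C3H5O3-) = 0.003139 mol.
By Henderson-Hasselbalch, pH = pKa + log([A^-]/[HA]) = 3.85 + log(0.003139/0.005019) = 3.85 + (-0.20) = 3.65.

3.65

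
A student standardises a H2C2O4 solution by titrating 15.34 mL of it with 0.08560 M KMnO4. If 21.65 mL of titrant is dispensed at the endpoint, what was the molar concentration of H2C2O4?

0.302 M

n(KMnO4) = 0.08560 x 0.02165 = 0.001853 mol.
From the balanced equation, 2 mol KMnO4 reacts with 5 mol H2C2O4, so n(H2C2O4) = 0.001853 x 5/2 = 0.004633 mol.
[H2C2O4] = 0.004633 / 0.01534 L = 0.302 M.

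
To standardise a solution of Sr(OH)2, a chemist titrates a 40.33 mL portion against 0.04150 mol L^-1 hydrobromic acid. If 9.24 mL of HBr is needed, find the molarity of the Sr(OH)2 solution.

n(HBr) delivered = 0.04150 x 0.009240 = 0.0003835 mol.
The reaction is 1 Sr(OH)2 + 2 HBr, so n(Sr(OH)2) = 0.0003835 x 1/2 = 0.0001917 mol.
[Sr(OH)2] = 0.0001917 mol / 0.04033 L = 0.00475 M.

0.00475 M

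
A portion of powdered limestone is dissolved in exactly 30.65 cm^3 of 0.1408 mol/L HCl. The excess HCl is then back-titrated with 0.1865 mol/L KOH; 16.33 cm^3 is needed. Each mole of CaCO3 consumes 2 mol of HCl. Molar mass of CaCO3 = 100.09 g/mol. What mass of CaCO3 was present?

Total n(HCl) added = 0.1408 x 0.03065 = 0.004316 mol.
n(KOH) used = 0.1865 x 0.01633 = 0.003046 mol, which equals the excess n(HCl).
So n(HCl) consumed by the sample = 0.004316 - 0.003046 = 0.001270 mol.
n(CaCO3) = 0.001270 / 2 = 0.0006350 mol.
mass = 0.0006350 mol x 100.09 g/mol = 0.0636 g.

0.0636 g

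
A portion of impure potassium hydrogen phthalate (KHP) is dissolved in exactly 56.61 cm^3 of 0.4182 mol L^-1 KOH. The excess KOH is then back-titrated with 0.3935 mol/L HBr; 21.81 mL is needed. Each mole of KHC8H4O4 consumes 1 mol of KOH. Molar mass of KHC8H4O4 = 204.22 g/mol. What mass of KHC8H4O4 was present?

Total n(KOH) added = 0.4182 x 0.05661 = 0.02367 mol.
n(HBr) used = 0.3935 x 0.02181 = 0.008582 mol, which equals the excess n(KOH).
So n(KOH) consumed by the sample = 0.02367 - 0.008582 = 0.01509 mol.
n(KHC8H4O4) = 0.01509 / 1 = 0.01509 mol.
mass = 0.01509 mol x 204.22 g/mol = 3.08 g.

3.08 g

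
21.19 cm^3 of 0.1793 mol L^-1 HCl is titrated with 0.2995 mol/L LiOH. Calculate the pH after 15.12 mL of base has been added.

12.30

n(acid) = 0.1793 x 0.02119 = 0.003799 mol; n(LiOH) added = 0.2995 x 0.01512 = 0.004528 mol.
Base is in excess by 0.004528 - 0.003799 = 0.0007291 mol in a total volume of 0.03631 L.
[OH^-] = 0.0007291/0.03631 = 0.02008 M, so pOH = 1.70 and pH = 14.00 - 1.70 = 12.30.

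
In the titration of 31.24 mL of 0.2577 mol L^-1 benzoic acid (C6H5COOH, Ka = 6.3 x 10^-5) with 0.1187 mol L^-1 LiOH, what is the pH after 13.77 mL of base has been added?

3.61

Initial n(C6H5COOH) = 0.2577 x 0.03124 = 0.008051 mol.
n(LiOH) added = 0.1187 x 0.01377 = 0.001634 mol, converting that many moles of C6H5COOH to C6H5COO-.
Remaining n(C6H5COOH) = 0.006416 mol; n(C6H5COO-) = 0.001634 mol.
By Henderson-Hasselbalch, pH = pKa + log([A^-]/[HA]) = 4.20 + log(0.001634/0.006416) = 4.20 + (-0.59) = 3.61.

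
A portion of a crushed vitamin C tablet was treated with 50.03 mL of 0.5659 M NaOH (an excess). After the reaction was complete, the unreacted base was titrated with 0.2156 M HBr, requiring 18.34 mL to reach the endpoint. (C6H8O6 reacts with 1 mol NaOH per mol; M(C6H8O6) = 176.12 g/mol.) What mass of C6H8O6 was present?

Total n(NaOH) added = 0.5659 x 0.05003 = 0.02831 mol.
n(HBr) used = 0.2156 x 0.01834 = 0.003954 mol, which equals the excess n(NaOH).
So n(NaOH) consumed by the sample = 0.02831 - 0.003954 = 0.02436 mol.
n(C6H8O6) = 0.02436 / 1 = 0.02436 mol.
mass = 0.02436 mol x 176.12 g/mol = 4.29 g.

4.29 g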